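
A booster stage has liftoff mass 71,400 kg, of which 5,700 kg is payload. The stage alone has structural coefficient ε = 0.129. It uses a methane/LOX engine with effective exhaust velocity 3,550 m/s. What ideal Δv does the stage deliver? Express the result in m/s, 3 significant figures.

Stage wet mass = m₀ − payload = 71,400 − 5,700 = 65,700 kg.
Stage dry mass = ε × stage wet mass = 0.129 × 65,700 = 8,475.3 kg.
Burnout mass m_f = stage dry + payload = 8,475.3 + 5,700 = 14,175.3 kg.
Using Δv = v_e ln(m₀/m_f): Δv = v_e · ln(71,400/14,175.3) = 3550.0 × ln(5.037) = 3550.0 × 1.6168 ≈ 5740 m/s.

Δv ≈ 5740 m/s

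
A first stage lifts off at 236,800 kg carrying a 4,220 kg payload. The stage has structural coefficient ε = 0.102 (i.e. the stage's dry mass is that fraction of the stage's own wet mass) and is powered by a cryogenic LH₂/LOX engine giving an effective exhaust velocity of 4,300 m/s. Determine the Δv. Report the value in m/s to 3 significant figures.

Stage wet mass = m₀ − payload = 236,800 − 4,220 = 232,580 kg.
Stage dry mass = ε × stage wet mass = 0.102 × 232,580 = 23,723.2 kg.
Burnout mass m_f = stage dry + payload = 23,723.2 + 4,220 = 27,943.2 kg.
By the Tsiolkovsky rocket equation, Δv = v_e · ln(236,800/27,943.2) = 4300.0 × ln(8.474) = 4300.0 × 2.1370 ≈ 9189 m/s.

Δv ≈ 9190 m/s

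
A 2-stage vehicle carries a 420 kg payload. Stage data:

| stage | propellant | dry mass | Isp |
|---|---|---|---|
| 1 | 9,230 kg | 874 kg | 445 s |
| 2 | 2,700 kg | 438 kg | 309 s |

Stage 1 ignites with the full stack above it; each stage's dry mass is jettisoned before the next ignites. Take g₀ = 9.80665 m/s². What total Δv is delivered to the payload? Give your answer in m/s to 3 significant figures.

Ignition mass of stage 1 = 9,230+874 + 2,700+438 + 420 = 13,662 kg.
Stage 1: m₀ = 13,662 kg, m_f = 13,662 − 9,230 = 4,432 kg; Δv = 445×9.80665×ln(3.083) = 4364.0×1.1258 ≈ 4913 m/s.
Stage 2: m₀ = 3,558 kg, m_f = 3,558 − 2,700 = 858 kg; Δv = 309×9.80665×ln(4.147) = 3030.3×1.4223 ≈ 4310 m/s.
Total Δv = 4913 + 4310 = 9223 m/s.

Δv ≈ 9220 m/s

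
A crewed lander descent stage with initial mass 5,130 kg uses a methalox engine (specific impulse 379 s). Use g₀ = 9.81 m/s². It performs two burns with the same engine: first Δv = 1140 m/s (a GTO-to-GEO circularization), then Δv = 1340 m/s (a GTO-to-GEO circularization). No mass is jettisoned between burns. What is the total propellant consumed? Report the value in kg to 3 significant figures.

total propellant consumed ≈ 2500 kg

v_e = Isp · g₀ = 379 × 9.81 = 3718.0 m/s.
After the first burn: m = 5130 × exp(−1140/3718.0) = 5130 × 0.73593 = 3,775.32 kg.
After the second burn: m = 3,775.32 × exp(−1340/3718.0) = 3,775.32 × 0.69739 = 2,632.87 kg.
Total propellant = m₀ − m_final = 5130 − 2,632.87 = 2,497.13 kg.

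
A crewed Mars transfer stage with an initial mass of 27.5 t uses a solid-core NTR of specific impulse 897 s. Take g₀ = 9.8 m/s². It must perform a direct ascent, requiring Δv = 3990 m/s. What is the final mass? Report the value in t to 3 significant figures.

v_e = Isp · g₀ = 897 × 9.8 = 8790.6 m/s.
Using Δv = v_e ln(m₀/m_f): m₀/m_f = exp(Δv / v_e) = exp(3990 / 8790.6) = exp(0.4539) = 1.5744.
m_f = m₀ / 1.5744 = 27.5 / 1.5744 = 17.467 t.

final mass ≈ 17.5 t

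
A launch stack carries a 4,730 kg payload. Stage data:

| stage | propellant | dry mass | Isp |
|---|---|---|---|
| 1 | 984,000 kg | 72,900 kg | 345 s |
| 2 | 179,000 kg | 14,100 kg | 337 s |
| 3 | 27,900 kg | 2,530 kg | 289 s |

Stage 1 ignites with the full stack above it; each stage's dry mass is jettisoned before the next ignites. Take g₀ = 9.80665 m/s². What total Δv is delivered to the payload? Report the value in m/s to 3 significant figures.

Ignition mass of stage 1 = 984,000+72,900 + 179,000+14,100 + 27,900+2,530 + 4,730 = 1,285,160 kg.
Stage 1: m₀ = 1,285,160 kg, m_f = 1,285,160 − 984,000 = 301,160 kg; Δv = 345×9.80665×ln(4.267) = 3383.3×1.4510 ≈ 4909 m/s.
Stage 2: m₀ = 228,260 kg, m_f = 228,260 − 179,000 = 49,260 kg; Δv = 337×9.80665×ln(4.634) = 3304.8×1.5334 ≈ 5068 m/s.
Stage 3: m₀ = 35,160 kg, m_f = 35,160 − 27,900 = 7,260 kg; Δv = 289×9.80665×ln(4.843) = 2834.1×1.5775 ≈ 4471 m/s.
Total Δv = 4909 + 5068 + 4471 = 14448 m/s.

Δv ≈ 14400 m/s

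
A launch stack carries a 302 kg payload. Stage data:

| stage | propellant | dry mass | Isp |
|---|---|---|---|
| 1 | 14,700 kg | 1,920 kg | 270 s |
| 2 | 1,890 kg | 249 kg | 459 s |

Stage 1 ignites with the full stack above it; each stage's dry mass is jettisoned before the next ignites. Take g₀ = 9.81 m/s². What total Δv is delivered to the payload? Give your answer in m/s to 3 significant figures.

Ignition mass of stage 1 = 14,700+1,920 + 1,890+249 + 302 = 19,061 kg.
Stage 1: m₀ = 19,061 kg, m_f = 19,061 − 14,700 = 4,361 kg; Δv = 270×9.81×ln(4.371) = 2648.7×1.4749 ≈ 3907 m/s.
Stage 2: m₀ = 2,441 kg, m_f = 2,441 − 1,890 = 551 kg; Δv = 459×9.81×ln(4.43) = 4502.8×1.4884 ≈ 6702 m/s.
Total Δv = 3907 + 6702 = 10609 m/s.

Δv ≈ 10600 m/s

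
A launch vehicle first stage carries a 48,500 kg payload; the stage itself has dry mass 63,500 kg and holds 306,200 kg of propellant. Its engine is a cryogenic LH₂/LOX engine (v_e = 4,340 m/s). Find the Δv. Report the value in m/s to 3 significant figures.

m₀ = payload + dry + propellant = 48,500 + 63,500 + 306,200 = 418,200 kg.
m_f = payload + dry = 48,500 + 63,500 = 112,000 kg.
Δv = v_e · ln(m₀/m_f) = 4340.0 × ln(3.734) = 4340.0 × 1.3175 ≈ 5717.8 m/s.

Δv ≈ 5720 m/s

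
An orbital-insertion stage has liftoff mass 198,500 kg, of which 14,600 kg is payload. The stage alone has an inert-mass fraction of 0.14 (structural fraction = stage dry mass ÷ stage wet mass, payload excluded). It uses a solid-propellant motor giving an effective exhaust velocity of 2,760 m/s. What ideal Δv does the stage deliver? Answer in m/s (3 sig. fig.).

Δv ≈ 4400 m/s

Stage wet mass = m₀ − payload = 198,500 − 14,600 = 183,900 kg.
Stage dry mass = ε × stage wet mass = 0.14 × 183,900 = 25,746 kg.
Burnout mass m_f = stage dry + payload = 25,746 + 14,600 = 40,346 kg.
Rocket equation: Δv = v_e · ln(198,500/40,346) = 2760.0 × ln(4.92) = 2760.0 × 1.5933 ≈ 4397 m/s.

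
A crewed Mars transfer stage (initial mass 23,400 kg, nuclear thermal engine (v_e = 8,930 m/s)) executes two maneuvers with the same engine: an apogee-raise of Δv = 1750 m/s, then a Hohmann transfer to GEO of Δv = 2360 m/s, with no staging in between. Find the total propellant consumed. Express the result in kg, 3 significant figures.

After the first burn: m = 23400 × exp(−1750/8930.0) = 23400 × 0.82204 = 19,235.7 kg.
After the second burn: m = 19,235.7 × exp(−2360/8930.0) = 19,235.7 × 0.76776 = 14,768.4 kg.
Total propellant = m₀ − m_final = 23400 − 14,768.4 = 8,631.6 kg.

total propellant consumed ≈ 8630 kg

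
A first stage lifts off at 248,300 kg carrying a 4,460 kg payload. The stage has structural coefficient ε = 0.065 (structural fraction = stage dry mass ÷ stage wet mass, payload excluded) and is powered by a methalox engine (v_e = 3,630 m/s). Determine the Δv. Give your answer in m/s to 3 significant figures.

Stage wet mass = m₀ − payload = 248,300 − 4,460 = 243,840 kg.
Stage dry mass = ε × stage wet mass = 0.065 × 243,840 = 15,849.6 kg.
Burnout mass m_f = stage dry + payload = 15,849.6 + 4,460 = 20,309.6 kg.
Δv = v_e · ln(248,300/20,309.6) = 3630.0 × ln(12.23) = 3630.0 × 2.5035 ≈ 9088 m/s.

Δv ≈ 9090 m/s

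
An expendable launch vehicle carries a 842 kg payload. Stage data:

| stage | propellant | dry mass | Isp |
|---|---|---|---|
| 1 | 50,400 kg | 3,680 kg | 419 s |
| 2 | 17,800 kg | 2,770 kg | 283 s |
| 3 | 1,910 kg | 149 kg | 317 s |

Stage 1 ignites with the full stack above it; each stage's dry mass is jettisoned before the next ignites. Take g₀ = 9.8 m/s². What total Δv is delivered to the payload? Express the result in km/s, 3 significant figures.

Ignition mass of stage 1 = 50,400+3,680 + 17,800+2,770 + 1,910+149 + 842 = 77,551 kg.
Stage 1: m₀ = 77,551 kg, m_f = 77,551 − 50,400 = 27,151 kg; Δv = 419×9.8×ln(2.856) = 4106.2×1.0495 ≈ 4310 m/s.
Stage 2: m₀ = 23,471 kg, m_f = 23,471 − 17,800 = 5,671 kg; Δv = 283×9.8×ln(4.139) = 2773.4×1.4204 ≈ 3939 m/s.
Stage 3: m₀ = 2,901 kg, m_f = 2,901 − 1,910 = 991 kg; Δv = 317×9.8×ln(2.927) = 3106.6×1.0741 ≈ 3337 m/s.
Total Δv = 4310 + 3939 + 3337 = 11586 m/s.

Δv ≈ 11.6 km/s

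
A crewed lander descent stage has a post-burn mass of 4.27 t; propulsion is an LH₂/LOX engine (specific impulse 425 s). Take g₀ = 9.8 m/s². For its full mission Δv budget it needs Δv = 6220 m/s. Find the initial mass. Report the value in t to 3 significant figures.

initial mass ≈ 19.0 t

v_e = Isp · g₀ = 425 × 9.8 = 4165.0 m/s.
By the Tsiolkovsky rocket equation, m₀/m_f = exp(Δv / v_e) = exp(6220 / 4165.0) = exp(1.4934) = 4.4522.
m₀ = m_f × 4.4522 = 4.27 × 4.4522 = 19.0109 t.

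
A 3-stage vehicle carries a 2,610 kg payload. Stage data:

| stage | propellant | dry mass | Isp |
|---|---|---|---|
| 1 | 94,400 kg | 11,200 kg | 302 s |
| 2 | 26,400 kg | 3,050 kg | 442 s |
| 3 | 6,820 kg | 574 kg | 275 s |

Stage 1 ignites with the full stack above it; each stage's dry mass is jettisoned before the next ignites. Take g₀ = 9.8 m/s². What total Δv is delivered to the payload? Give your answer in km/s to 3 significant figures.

Ignition mass of stage 1 = 94,400+11,200 + 26,400+3,050 + 6,820+574 + 2,610 = 145,054 kg.
Stage 1: m₀ = 145,054 kg, m_f = 145,054 − 94,400 = 50,654 kg; Δv = 302×9.8×ln(2.864) = 2959.6×1.0521 ≈ 3114 m/s.
Stage 2: m₀ = 39,454 kg, m_f = 39,454 − 26,400 = 13,054 kg; Δv = 442×9.8×ln(3.022) = 4331.6×1.1060 ≈ 4791 m/s.
Stage 3: m₀ = 10,004 kg, m_f = 10,004 − 6,820 = 3,184 kg; Δv = 275×9.8×ln(3.142) = 2695.0×1.1448 ≈ 3085 m/s.
Total Δv = 3114 + 4791 + 3085 = 10990 m/s.

Δv ≈ 11.0 km/s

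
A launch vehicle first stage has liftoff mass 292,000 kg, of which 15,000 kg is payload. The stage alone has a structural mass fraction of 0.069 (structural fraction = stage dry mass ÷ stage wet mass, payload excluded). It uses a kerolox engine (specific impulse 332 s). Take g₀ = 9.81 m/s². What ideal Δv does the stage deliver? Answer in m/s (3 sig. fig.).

Stage wet mass = m₀ − payload = 292,000 − 15,000 = 277,000 kg.
Stage dry mass = ε × stage wet mass = 0.069 × 277,000 = 19,113 kg.
Burnout mass m_f = stage dry + payload = 19,113 + 15,000 = 34,113 kg.
v_e = Isp · g₀ = 332 × 9.81 = 3256.9 m/s.
Rocket equation: Δv = v_e · ln(292,000/34,113) = 3256.9 × ln(8.56) = 3256.9 × 2.1471 ≈ 6993 m/s.

Δv ≈ 6990 m/s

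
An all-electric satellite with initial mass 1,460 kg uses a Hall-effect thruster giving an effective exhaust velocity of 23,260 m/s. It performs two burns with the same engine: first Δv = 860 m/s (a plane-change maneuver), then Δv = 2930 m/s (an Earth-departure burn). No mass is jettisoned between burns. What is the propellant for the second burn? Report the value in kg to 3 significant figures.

After the first burn: m = 1460 × exp(−860/23260.0) = 1460 × 0.96370 = 1,407 kg.
After the second burn: m = 1,407 × exp(−2930/23260.0) = 1,407 × 0.88164 = 1,240.47 kg.
Second-burn propellant = 1,407 − 1,240.47 = 166.53 kg.

propellant for the second burn ≈ 167 kg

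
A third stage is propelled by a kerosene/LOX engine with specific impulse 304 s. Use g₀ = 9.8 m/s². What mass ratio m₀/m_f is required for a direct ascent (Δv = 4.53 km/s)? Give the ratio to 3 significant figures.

mass ratio ≈ 4.57

v_e = Isp · g₀ = 304 × 9.8 = 2979.2 m/s.
Using Δv = v_e ln(m₀/m_f): m₀/m_f = exp(Δv / v_e) = exp(4530 / 2979.2) = exp(1.5205) = 4.5747.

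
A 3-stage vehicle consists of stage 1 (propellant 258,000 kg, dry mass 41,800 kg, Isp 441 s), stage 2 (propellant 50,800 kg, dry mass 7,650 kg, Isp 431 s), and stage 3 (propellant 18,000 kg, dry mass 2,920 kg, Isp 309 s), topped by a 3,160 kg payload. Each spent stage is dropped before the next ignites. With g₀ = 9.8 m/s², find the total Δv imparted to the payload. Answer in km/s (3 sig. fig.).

Ignition mass of stage 1 = 258,000+41,800 + 50,800+7,650 + 18,000+2,920 + 3,160 = 382,330 kg.
Stage 1: m₀ = 382,330 kg, m_f = 382,330 − 258,000 = 124,330 kg; Δv = 441×9.8×ln(3.075) = 4321.8×1.1233 ≈ 4855 m/s.
Stage 2: m₀ = 82,530 kg, m_f = 82,530 − 50,800 = 31,730 kg; Δv = 431×9.8×ln(2.601) = 4223.8×0.9559 ≈ 4038 m/s.
Stage 3: m₀ = 24,080 kg, m_f = 24,080 − 18,000 = 6,080 kg; Δv = 309×9.8×ln(3.961) = 3028.2×1.3764 ≈ 4168 m/s.
Total Δv = 4855 + 4038 + 4168 = 13061 m/s.

Δv ≈ 13.1 km/s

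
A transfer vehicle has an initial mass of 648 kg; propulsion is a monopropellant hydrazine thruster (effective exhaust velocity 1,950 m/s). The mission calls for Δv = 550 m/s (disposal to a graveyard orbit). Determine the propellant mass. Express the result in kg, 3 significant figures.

Using Δv = v_e ln(m₀/m_f): m₀/m_f = exp(Δv / v_e) = exp(550 / 1950.0) = exp(0.2821) = 1.3258.
m_f = 648 / 1.3258 = 488.762 kg, so propellant = m₀ − m_f = 648 − 488.762 = 159.238 kg.

propellant mass ≈ 159 kg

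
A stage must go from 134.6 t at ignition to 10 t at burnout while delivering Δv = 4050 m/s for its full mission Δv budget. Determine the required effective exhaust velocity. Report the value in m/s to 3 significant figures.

ln(m₀/m_f) = ln(134600/10000) = ln(13.46) = 2.5997.
v_e = Δv / ln(m₀/m_f) = 4050 / 2.5997 = 1557.9 m/s.

v_e ≈ 1560 m/s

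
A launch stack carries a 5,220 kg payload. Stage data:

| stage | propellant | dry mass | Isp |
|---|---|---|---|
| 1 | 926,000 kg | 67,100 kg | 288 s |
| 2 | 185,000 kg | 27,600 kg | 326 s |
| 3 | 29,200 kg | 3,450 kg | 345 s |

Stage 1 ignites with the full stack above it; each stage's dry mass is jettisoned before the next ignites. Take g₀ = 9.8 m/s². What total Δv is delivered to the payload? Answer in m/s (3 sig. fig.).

Ignition mass of stage 1 = 926,000+67,100 + 185,000+27,600 + 29,200+3,450 + 5,220 = 1,243,570 kg.
Stage 1: m₀ = 1,243,570 kg, m_f = 1,243,570 − 926,000 = 317,570 kg; Δv = 288×9.8×ln(3.916) = 2822.4×1.3650 ≈ 3853 m/s.
Stage 2: m₀ = 250,470 kg, m_f = 250,470 − 185,000 = 65,470 kg; Δv = 326×9.8×ln(3.826) = 3194.8×1.3417 ≈ 4287 m/s.
Stage 3: m₀ = 37,870 kg, m_f = 37,870 − 29,200 = 8,670 kg; Δv = 345×9.8×ln(4.368) = 3381.0×1.4743 ≈ 4985 m/s.
Total Δv = 3853 + 4287 + 4985 = 13125 m/s.

Δv ≈ 13100 m/s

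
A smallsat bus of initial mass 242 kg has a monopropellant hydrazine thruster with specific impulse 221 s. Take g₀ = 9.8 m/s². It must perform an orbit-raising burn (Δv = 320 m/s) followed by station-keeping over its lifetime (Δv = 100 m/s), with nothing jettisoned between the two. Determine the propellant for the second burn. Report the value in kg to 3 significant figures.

v_e = Isp · g₀ = 221 × 9.8 = 2165.8 m/s.
After the first burn: m = 242 × exp(−320/2165.8) = 242 × 0.86265 = 208.761 kg.
After the second burn: m = 208.761 × exp(−100/2165.8) = 208.761 × 0.95488 = 199.342 kg.
Second-burn propellant = 208.761 − 199.342 = 9.419 kg.

propellant for the second burn ≈ 9.42 kg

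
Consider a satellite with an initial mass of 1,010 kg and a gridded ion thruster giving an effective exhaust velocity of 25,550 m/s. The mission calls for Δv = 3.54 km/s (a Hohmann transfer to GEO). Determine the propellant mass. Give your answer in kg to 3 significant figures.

From the ideal rocket equation, m₀/m_f = exp(Δv / v_e) = exp(3540 / 25550.0) = exp(0.1386) = 1.1486.
m_f = 1,010 / 1.1486 = 879.331 kg, so propellant = m₀ − m_f = 1,010 − 879.331 = 130.669 kg.

propellant mass ≈ 131 kg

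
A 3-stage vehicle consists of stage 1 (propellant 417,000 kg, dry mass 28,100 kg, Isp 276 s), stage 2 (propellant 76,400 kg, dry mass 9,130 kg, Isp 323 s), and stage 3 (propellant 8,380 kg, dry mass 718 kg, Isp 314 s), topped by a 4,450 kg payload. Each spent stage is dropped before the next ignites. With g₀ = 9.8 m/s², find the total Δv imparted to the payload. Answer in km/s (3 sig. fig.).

Ignition mass of stage 1 = 417,000+28,100 + 76,400+9,130 + 8,380+718 + 4,450 = 544,178 kg.
Stage 1: m₀ = 544,178 kg, m_f = 544,178 − 417,000 = 127,178 kg; Δv = 276×9.8×ln(4.279) = 2704.8×1.4537 ≈ 3932 m/s.
Stage 2: m₀ = 99,078 kg, m_f = 99,078 − 76,400 = 22,678 kg; Δv = 323×9.8×ln(4.369) = 3165.4×1.4745 ≈ 4667 m/s.
Stage 3: m₀ = 13,548 kg, m_f = 13,548 − 8,380 = 5,168 kg; Δv = 314×9.8×ln(2.622) = 3077.2×0.9638 ≈ 2966 m/s.
Total Δv = 3932 + 4667 + 2966 = 11565 m/s.

Δv ≈ 11.6 km/s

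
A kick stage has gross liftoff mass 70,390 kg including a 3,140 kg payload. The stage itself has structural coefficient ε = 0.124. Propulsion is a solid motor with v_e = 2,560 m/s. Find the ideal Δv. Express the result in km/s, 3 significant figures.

Δv ≈ 4.64 km/s

Stage wet mass = m₀ − payload = 70,390 − 3,140 = 67,250 kg.
Stage dry mass = ε × stage wet mass = 0.124 × 67,250 = 8,339 kg.
Burnout mass m_f = stage dry + payload = 8,339 + 3,140 = 11,479 kg.
Rocket equation: Δv = v_e · ln(70,390/11,479) = 2560.0 × ln(6.132) = 2560.0 × 1.8135 ≈ 4643 m/s.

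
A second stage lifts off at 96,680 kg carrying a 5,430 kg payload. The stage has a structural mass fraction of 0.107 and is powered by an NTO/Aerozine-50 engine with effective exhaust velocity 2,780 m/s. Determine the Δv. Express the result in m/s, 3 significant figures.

Δv ≈ 5140 m/s

Stage wet mass = m₀ − payload = 96,680 − 5,430 = 91,250 kg.
Stage dry mass = ε × stage wet mass = 0.107 × 91,250 = 9,763.75 kg.
Burnout mass m_f = stage dry + payload = 9,763.75 + 5,430 = 15,193.75 kg.
From the ideal rocket equation, Δv = v_e · ln(96,680/15,193.75) = 2780.0 × ln(6.363) = 2780.0 × 1.8505 ≈ 5144 m/s.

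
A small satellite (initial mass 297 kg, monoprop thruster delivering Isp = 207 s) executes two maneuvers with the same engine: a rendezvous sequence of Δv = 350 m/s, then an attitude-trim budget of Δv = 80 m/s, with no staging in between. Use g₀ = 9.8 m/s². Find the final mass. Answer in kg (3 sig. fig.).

final mass ≈ 240 kg

v_e = Isp · g₀ = 207 × 9.8 = 2028.6 m/s.
After the first burn: m = 297 × exp(−350/2028.6) = 297 × 0.84153 = 249.934 kg.
After the second burn: m = 249.934 × exp(−80/2028.6) = 249.934 × 0.96133 = 240.269 kg.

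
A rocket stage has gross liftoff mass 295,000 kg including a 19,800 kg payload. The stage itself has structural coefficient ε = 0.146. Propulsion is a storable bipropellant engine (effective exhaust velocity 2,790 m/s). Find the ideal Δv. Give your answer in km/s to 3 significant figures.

Δv ≈ 4.44 km/s

Stage wet mass = m₀ − payload = 295,000 − 19,800 = 275,200 kg.
Stage dry mass = ε × stage wet mass = 0.146 × 275,200 = 40,179.2 kg.
Burnout mass m_f = stage dry + payload = 40,179.2 + 19,800 = 59,979.2 kg.
Using Δv = v_e ln(m₀/m_f): Δv = v_e · ln(295,000/59,979.2) = 2790.0 × ln(4.918) = 2790.0 × 1.5930 ≈ 4444 m/s.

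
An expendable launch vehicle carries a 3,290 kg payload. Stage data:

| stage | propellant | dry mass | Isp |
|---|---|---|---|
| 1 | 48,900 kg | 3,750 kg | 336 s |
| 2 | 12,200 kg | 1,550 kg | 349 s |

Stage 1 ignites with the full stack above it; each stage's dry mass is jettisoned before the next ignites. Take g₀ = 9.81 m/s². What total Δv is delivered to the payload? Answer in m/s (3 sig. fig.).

Ignition mass of stage 1 = 48,900+3,750 + 12,200+1,550 + 3,290 = 69,690 kg.
Stage 1: m₀ = 69,690 kg, m_f = 69,690 − 48,900 = 20,790 kg; Δv = 336×9.81×ln(3.352) = 3296.2×1.2096 ≈ 3987 m/s.
Stage 2: m₀ = 17,040 kg, m_f = 17,040 − 12,200 = 4,840 kg; Δv = 349×9.81×ln(3.521) = 3423.7×1.2586 ≈ 4309 m/s.
Total Δv = 3987 + 4309 = 8296 m/s.

Δv ≈ 8300 m/s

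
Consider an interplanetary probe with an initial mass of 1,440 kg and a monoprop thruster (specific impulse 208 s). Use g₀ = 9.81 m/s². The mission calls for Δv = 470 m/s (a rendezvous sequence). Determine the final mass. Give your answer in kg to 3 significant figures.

final mass ≈ 1140 kg

v_e = Isp · g₀ = 208 × 9.81 = 2040.5 m/s.
Rocket equation: m₀/m_f = exp(Δv / v_e) = exp(470 / 2040.5) = exp(0.2303) = 1.2590.
m_f = m₀ / 1.2590 = 1,440 / 1.2590 = 1,143.76 kg.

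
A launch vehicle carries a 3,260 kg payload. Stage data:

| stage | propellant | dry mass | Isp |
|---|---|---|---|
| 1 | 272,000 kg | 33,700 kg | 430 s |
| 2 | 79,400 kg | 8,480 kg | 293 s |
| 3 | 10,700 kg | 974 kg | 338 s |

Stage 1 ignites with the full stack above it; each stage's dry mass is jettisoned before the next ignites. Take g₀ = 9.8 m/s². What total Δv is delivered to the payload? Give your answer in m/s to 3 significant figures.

Ignition mass of stage 1 = 272,000+33,700 + 79,400+8,480 + 10,700+974 + 3,260 = 408,514 kg.
Stage 1: m₀ = 408,514 kg, m_f = 408,514 − 272,000 = 136,514 kg; Δv = 430×9.8×ln(2.992) = 4214.0×1.0961 ≈ 4619 m/s.
Stage 2: m₀ = 102,814 kg, m_f = 102,814 − 79,400 = 23,414 kg; Δv = 293×9.8×ln(4.391) = 2871.4×1.4796 ≈ 4248 m/s.
Stage 3: m₀ = 14,934 kg, m_f = 14,934 − 10,700 = 4,234 kg; Δv = 338×9.8×ln(3.527) = 3312.4×1.2605 ≈ 4175 m/s.
Total Δv = 4619 + 4248 + 4175 = 13042 m/s.

Δv ≈ 13000 m/s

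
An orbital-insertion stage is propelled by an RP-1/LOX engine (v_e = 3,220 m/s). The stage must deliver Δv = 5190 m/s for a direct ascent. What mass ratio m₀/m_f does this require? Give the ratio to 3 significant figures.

mass ratio ≈ 5.01

Using Δv = v_e ln(m₀/m_f): m₀/m_f = exp(Δv / v_e) = exp(5190 / 3220.0) = exp(1.6118) = 5.0118.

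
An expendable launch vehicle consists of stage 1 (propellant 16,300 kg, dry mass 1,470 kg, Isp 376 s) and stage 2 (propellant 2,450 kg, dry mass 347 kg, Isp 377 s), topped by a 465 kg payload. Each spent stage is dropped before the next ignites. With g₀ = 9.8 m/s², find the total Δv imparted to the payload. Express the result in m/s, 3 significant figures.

Δv ≈ 10600 m/s

Ignition mass of stage 1 = 16,300+1,470 + 2,450+347 + 465 = 21,032 kg.
Stage 1: m₀ = 21,032 kg, m_f = 21,032 − 16,300 = 4,732 kg; Δv = 376×9.8×ln(4.445) = 3684.8×1.4917 ≈ 5497 m/s.
Stage 2: m₀ = 3,262 kg, m_f = 3,262 − 2,450 = 812 kg; Δv = 377×9.8×ln(4.017) = 3694.6×1.3906 ≈ 5138 m/s.
Total Δv = 5497 + 5138 = 10635 m/s.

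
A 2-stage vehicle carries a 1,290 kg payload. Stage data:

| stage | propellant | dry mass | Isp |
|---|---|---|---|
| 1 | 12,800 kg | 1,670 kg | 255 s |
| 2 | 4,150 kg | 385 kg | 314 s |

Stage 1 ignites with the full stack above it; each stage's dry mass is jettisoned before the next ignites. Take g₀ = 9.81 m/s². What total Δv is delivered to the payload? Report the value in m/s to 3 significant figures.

Δv ≈ 6330 m/s

Ignition mass of stage 1 = 12,800+1,670 + 4,150+385 + 1,290 = 20,295 kg.
Stage 1: m₀ = 20,295 kg, m_f = 20,295 − 12,800 = 7,495 kg; Δv = 255×9.81×ln(2.708) = 2501.6×0.9961 ≈ 2492 m/s.
Stage 2: m₀ = 5,825 kg, m_f = 5,825 − 4,150 = 1,675 kg; Δv = 314×9.81×ln(3.478) = 3080.3×1.2463 ≈ 3839 m/s.
Total Δv = 2492 + 3839 = 6331 m/s.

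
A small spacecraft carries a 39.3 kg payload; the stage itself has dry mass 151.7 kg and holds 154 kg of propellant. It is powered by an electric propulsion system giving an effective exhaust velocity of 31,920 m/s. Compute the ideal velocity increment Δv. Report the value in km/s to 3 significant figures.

Δv ≈ 18.9 km/s

m₀ = payload + dry + propellant = 39.3 + 151.7 + 154 = 345 kg.
m_f = payload + dry = 39.3 + 151.7 = 191 kg.
Δv = v_e · ln(m₀/m_f) = 31920.0 × ln(1.806) = 31920.0 × 0.5913 ≈ 18873.4 m/s.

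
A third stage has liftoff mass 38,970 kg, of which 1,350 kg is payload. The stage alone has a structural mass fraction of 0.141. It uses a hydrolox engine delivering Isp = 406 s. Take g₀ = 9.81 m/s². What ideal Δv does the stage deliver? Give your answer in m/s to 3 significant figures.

Stage wet mass = m₀ − payload = 38,970 − 1,350 = 37,620 kg.
Stage dry mass = ε × stage wet mass = 0.141 × 37,620 = 5,304.42 kg.
Burnout mass m_f = stage dry + payload = 5,304.42 + 1,350 = 6,654.42 kg.
v_e = Isp · g₀ = 406 × 9.81 = 3982.9 m/s.
By the Tsiolkovsky rocket equation, Δv = v_e · ln(38,970/6,654.42) = 3982.9 × ln(5.856) = 3982.9 × 1.7675 ≈ 7040 m/s.

Δv ≈ 7040 m/s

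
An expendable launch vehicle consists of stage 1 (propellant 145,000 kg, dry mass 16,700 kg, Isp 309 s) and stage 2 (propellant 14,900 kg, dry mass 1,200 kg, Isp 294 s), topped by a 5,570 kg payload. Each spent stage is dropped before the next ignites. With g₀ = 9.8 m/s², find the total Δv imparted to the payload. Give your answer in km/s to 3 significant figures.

Ignition mass of stage 1 = 145,000+16,700 + 14,900+1,200 + 5,570 = 183,370 kg.
Stage 1: m₀ = 183,370 kg, m_f = 183,370 − 145,000 = 38,370 kg; Δv = 309×9.8×ln(4.779) = 3028.2×1.5642 ≈ 4737 m/s.
Stage 2: m₀ = 21,670 kg, m_f = 21,670 − 14,900 = 6,770 kg; Δv = 294×9.8×ln(3.201) = 2881.2×1.1634 ≈ 3352 m/s.
Total Δv = 4737 + 3352 = 8089 m/s.

Δv ≈ 8.09 km/s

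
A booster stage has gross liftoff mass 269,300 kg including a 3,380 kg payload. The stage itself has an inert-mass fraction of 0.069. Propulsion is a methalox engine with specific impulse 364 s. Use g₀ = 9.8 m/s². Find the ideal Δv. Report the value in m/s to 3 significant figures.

Stage wet mass = m₀ − payload = 269,300 − 3,380 = 265,920 kg.
Stage dry mass = ε × stage wet mass = 0.069 × 265,920 = 18,348.5 kg.
Burnout mass m_f = stage dry + payload = 18,348.5 + 3,380 = 21,728.5 kg.
v_e = Isp · g₀ = 364 × 9.8 = 3567.2 m/s.
Rocket equation: Δv = v_e · ln(269,300/21,728.5) = 3567.2 × ln(12.39) = 3567.2 × 2.5172 ≈ 8979 m/s.

Δv ≈ 8980 m/s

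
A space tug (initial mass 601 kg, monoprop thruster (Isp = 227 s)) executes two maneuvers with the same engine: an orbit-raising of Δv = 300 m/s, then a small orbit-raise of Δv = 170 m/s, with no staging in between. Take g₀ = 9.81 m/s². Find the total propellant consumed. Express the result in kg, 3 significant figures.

v_e = Isp · g₀ = 227 × 9.81 = 2226.9 m/s.
After the first burn: m = 601 × exp(−300/2226.9) = 601 × 0.87396 = 525.25 kg.
After the second burn: m = 525.25 × exp(−170/2226.9) = 525.25 × 0.92650 = 486.644 kg.
Total propellant = m₀ − m_final = 601 − 486.644 = 114.356 kg.

total propellant consumed ≈ 114 kg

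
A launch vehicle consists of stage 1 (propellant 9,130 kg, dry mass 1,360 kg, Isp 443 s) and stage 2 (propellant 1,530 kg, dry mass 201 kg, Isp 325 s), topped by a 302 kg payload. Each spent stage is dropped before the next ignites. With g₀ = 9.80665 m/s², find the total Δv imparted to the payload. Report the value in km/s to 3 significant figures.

Ignition mass of stage 1 = 9,130+1,360 + 1,530+201 + 302 = 12,523 kg.
Stage 1: m₀ = 12,523 kg, m_f = 12,523 − 9,130 = 3,393 kg; Δv = 443×9.80665×ln(3.691) = 4344.3×1.3059 ≈ 5673 m/s.
Stage 2: m₀ = 2,033 kg, m_f = 2,033 − 1,530 = 503 kg; Δv = 325×9.80665×ln(4.042) = 3187.2×1.3967 ≈ 4451 m/s.
Total Δv = 5673 + 4451 = 10124 m/s.

Δv ≈ 10.1 km/s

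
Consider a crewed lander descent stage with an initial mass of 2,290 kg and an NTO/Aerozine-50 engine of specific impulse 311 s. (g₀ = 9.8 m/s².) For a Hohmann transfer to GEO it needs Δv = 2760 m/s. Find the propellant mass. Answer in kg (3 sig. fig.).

v_e = Isp · g₀ = 311 × 9.8 = 3047.8 m/s.
By the Tsiolkovsky rocket equation, m₀/m_f = exp(Δv / v_e) = exp(2760 / 3047.8) = exp(0.9056) = 2.4733.
m_f = 2,290 / 2.4733 = 925.888 kg, so propellant = m₀ − m_f = 2,290 − 925.888 = 1,364.112 kg.

propellant mass ≈ 1360 kg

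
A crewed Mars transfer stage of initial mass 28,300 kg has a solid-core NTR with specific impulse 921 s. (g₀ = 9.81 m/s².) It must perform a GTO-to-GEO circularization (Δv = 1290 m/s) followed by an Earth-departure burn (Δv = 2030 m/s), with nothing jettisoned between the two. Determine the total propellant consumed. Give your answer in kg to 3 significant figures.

total propellant consumed ≈ 8700 kg

v_e = Isp · g₀ = 921 × 9.81 = 9035.0 m/s.
After the first burn: m = 28300 × exp(−1290/9035.0) = 28300 × 0.86695 = 24,534.7 kg.
After the second burn: m = 24,534.7 × exp(−2030/9035.0) = 24,534.7 × 0.79877 = 19,597.6 kg.
Total propellant = m₀ − m_final = 28300 − 19,597.6 = 8,702.4 kg.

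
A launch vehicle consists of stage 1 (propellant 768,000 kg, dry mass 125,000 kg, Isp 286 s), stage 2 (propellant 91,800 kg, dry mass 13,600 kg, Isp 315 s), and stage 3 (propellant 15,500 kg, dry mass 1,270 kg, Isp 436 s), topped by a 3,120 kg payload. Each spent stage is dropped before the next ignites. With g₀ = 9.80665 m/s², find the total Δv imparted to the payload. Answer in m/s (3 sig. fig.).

Ignition mass of stage 1 = 768,000+125,000 + 91,800+13,600 + 15,500+1,270 + 3,120 = 1,018,290 kg.
Stage 1: m₀ = 1,018,290 kg, m_f = 1,018,290 − 768,000 = 250,290 kg; Δv = 286×9.80665×ln(4.068) = 2804.7×1.4033 ≈ 3936 m/s.
Stage 2: m₀ = 125,290 kg, m_f = 125,290 − 91,800 = 33,490 kg; Δv = 315×9.80665×ln(3.741) = 3089.1×1.3194 ≈ 4076 m/s.
Stage 3: m₀ = 19,890 kg, m_f = 19,890 − 15,500 = 4,390 kg; Δv = 436×9.80665×ln(4.531) = 4275.7×1.5109 ≈ 6460 m/s.
Total Δv = 3936 + 4076 + 6460 = 14472 m/s.

Δv ≈ 14500 m/s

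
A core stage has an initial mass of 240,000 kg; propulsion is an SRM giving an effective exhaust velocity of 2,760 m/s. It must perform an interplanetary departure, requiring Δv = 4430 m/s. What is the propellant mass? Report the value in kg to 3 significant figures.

Rocket equation: m₀/m_f = exp(Δv / v_e) = exp(4430 / 2760.0) = exp(1.6051) = 4.9782.
m_f = 240,000 / 4.9782 = 48,210.2 kg, so propellant = m₀ − m_f = 240,000 − 48,210.2 = 191,789.8 kg.

propellant mass ≈ 192000 kg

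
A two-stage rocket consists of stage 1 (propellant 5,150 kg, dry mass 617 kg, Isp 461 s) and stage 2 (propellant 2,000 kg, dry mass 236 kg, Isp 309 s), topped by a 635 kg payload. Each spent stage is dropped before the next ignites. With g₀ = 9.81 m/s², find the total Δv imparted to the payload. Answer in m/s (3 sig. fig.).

Ignition mass of stage 1 = 5,150+617 + 2,000+236 + 635 = 8,638 kg.
Stage 1: m₀ = 8,638 kg, m_f = 8,638 − 5,150 = 3,488 kg; Δv = 461×9.81×ln(2.476) = 4522.4×0.9068 ≈ 4101 m/s.
Stage 2: m₀ = 2,871 kg, m_f = 2,871 − 2,000 = 871 kg; Δv = 309×9.81×ln(3.296) = 3031.3×1.1928 ≈ 3616 m/s.
Total Δv = 4101 + 3616 = 7717 m/s.

Δv ≈ 7720 m/s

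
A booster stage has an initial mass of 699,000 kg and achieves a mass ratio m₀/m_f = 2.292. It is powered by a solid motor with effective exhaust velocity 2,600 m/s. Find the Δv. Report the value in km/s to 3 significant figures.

Δv = v_e · ln(2.292) = 2600.0 × 0.8294 ≈ 2156.5 m/s.

Δv ≈ 2.16 km/s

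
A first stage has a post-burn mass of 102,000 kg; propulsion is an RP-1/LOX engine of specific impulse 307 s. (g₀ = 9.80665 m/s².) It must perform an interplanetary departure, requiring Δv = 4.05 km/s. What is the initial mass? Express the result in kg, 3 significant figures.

v_e = Isp · g₀ = 307 × 9.80665 = 3010.6 m/s.
From the ideal rocket equation, m₀/m_f = exp(Δv / v_e) = exp(4050 / 3010.6) = exp(1.3452) = 3.8391.
m₀ = m_f × 3.8391 = 102,000 × 3.8391 = 391,588 kg.

initial mass ≈ 392000 kg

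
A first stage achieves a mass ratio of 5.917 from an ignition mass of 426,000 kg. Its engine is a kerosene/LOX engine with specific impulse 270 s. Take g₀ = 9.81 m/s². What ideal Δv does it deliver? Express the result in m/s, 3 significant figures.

Δv ≈ 4710 m/s

v_e = Isp · g₀ = 270 × 9.81 = 2648.7 m/s.
Δv = v_e · ln(5.917) = 2648.7 × 1.7778 ≈ 4708.9 m/s.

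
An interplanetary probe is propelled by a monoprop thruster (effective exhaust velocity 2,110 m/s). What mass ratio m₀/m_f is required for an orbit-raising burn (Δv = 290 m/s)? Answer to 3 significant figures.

m₀/m_f = exp(Δv / v_e) = exp(290 / 2110.0) = exp(0.1374) = 1.1473.

mass ratio ≈ 1.15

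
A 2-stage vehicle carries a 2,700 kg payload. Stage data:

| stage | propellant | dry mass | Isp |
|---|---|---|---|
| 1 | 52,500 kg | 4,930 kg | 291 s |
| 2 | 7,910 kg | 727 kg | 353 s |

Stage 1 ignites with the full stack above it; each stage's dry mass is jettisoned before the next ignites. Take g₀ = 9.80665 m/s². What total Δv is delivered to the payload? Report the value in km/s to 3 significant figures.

Ignition mass of stage 1 = 52,500+4,930 + 7,910+727 + 2,700 = 68,767 kg.
Stage 1: m₀ = 68,767 kg, m_f = 68,767 − 52,500 = 16,267 kg; Δv = 291×9.80665×ln(4.227) = 2853.7×1.4416 ≈ 4114 m/s.
Stage 2: m₀ = 11,337 kg, m_f = 11,337 − 7,910 = 3,427 kg; Δv = 353×9.80665×ln(3.308) = 3461.7×1.1964 ≈ 4142 m/s.
Total Δv = 4114 + 4142 = 8256 m/s.

Δv ≈ 8.26 km/s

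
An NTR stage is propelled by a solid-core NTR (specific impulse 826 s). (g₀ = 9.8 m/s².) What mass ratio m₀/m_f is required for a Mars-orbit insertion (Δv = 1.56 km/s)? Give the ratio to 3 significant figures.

mass ratio ≈ 1.21

v_e = Isp · g₀ = 826 × 9.8 = 8094.8 m/s.
By the Tsiolkovsky rocket equation, m₀/m_f = exp(Δv / v_e) = exp(1560 / 8094.8) = exp(0.1927) = 1.2125.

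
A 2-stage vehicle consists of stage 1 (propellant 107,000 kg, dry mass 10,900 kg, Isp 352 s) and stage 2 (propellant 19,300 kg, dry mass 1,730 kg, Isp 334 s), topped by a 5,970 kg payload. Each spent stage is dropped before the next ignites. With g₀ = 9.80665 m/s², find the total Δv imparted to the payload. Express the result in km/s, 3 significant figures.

Δv ≈ 8.74 km/s

Ignition mass of stage 1 = 107,000+10,900 + 19,300+1,730 + 5,970 = 144,900 kg.
Stage 1: m₀ = 144,900 kg, m_f = 144,900 − 107,000 = 37,900 kg; Δv = 352×9.80665×ln(3.823) = 3451.9×1.3411 ≈ 4629 m/s.
Stage 2: m₀ = 27,000 kg, m_f = 27,000 − 19,300 = 7,700 kg; Δv = 334×9.80665×ln(3.506) = 3275.4×1.2546 ≈ 4109 m/s.
Total Δv = 4629 + 4109 = 8738 m/s.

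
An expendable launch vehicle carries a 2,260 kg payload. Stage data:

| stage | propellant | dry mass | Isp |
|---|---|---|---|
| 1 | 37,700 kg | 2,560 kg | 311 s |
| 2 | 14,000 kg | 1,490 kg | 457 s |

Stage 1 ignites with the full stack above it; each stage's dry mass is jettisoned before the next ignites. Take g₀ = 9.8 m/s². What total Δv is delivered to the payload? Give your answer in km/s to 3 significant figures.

Ignition mass of stage 1 = 37,700+2,560 + 14,000+1,490 + 2,260 = 58,010 kg.
Stage 1: m₀ = 58,010 kg, m_f = 58,010 − 37,700 = 20,310 kg; Δv = 311×9.8×ln(2.856) = 3047.8×1.0495 ≈ 3199 m/s.
Stage 2: m₀ = 17,750 kg, m_f = 17,750 − 14,000 = 3,750 kg; Δv = 457×9.8×ln(4.733) = 4478.6×1.5546 ≈ 6963 m/s.
Total Δv = 3199 + 6963 = 10162 m/s.

Δv ≈ 10.2 km/s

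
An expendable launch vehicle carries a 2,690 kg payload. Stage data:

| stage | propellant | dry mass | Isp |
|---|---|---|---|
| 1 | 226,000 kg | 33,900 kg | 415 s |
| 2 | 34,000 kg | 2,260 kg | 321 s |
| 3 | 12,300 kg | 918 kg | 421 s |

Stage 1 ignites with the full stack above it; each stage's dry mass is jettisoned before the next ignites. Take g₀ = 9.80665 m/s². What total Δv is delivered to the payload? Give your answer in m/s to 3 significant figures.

Ignition mass of stage 1 = 226,000+33,900 + 34,000+2,260 + 12,300+918 + 2,690 = 312,068 kg.
Stage 1: m₀ = 312,068 kg, m_f = 312,068 − 226,000 = 86,068 kg; Δv = 415×9.80665×ln(3.626) = 4069.8×1.2881 ≈ 5242 m/s.
Stage 2: m₀ = 52,168 kg, m_f = 52,168 − 34,000 = 18,168 kg; Δv = 321×9.80665×ln(2.871) = 3147.9×1.0548 ≈ 3320 m/s.
Stage 3: m₀ = 15,908 kg, m_f = 15,908 − 12,300 = 3,608 kg; Δv = 421×9.80665×ln(4.409) = 4128.6×1.4837 ≈ 6125 m/s.
Total Δv = 5242 + 3320 + 6125 = 14687 m/s.

Δv ≈ 14700 m/s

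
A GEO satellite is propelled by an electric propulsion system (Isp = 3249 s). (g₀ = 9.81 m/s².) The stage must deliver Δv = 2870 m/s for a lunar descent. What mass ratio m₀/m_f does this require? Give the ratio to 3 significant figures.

mass ratio ≈ 1.09

v_e = Isp · g₀ = 3249 × 9.81 = 31872.7 m/s.
By the Tsiolkovsky rocket equation, m₀/m_f = exp(Δv / v_e) = exp(2870 / 31872.7) = exp(0.0900) = 1.0942.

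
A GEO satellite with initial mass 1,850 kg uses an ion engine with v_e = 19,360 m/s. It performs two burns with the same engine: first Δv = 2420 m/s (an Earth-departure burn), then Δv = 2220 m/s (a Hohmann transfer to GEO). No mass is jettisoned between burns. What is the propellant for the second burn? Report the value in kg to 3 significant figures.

propellant for the second burn ≈ 177 kg

After the first burn: m = 1850 × exp(−2420/19360.0) = 1850 × 0.88250 = 1,632.63 kg.
After the second burn: m = 1,632.63 × exp(−2220/19360.0) = 1,632.63 × 0.89166 = 1,455.75 kg.
Second-burn propellant = 1,632.63 − 1,455.75 = 176.88 kg.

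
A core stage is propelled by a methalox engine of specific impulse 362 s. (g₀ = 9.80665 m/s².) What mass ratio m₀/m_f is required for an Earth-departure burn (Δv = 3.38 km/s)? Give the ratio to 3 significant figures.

mass ratio ≈ 2.59

v_e = Isp · g₀ = 362 × 9.80665 = 3550.0 m/s.
m₀/m_f = exp(Δv / v_e) = exp(3380 / 3550.0) = exp(0.9521) = 2.5912.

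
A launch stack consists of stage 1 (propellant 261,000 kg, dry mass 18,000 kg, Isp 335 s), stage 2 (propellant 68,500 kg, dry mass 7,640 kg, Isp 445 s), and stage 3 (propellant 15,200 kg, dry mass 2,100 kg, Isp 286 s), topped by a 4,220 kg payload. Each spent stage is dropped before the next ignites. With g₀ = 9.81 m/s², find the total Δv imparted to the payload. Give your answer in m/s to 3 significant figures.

Ignition mass of stage 1 = 261,000+18,000 + 68,500+7,640 + 15,200+2,100 + 4,220 = 376,660 kg.
Stage 1: m₀ = 376,660 kg, m_f = 376,660 − 261,000 = 115,660 kg; Δv = 335×9.81×ln(3.257) = 3286.4×1.1807 ≈ 3880 m/s.
Stage 2: m₀ = 97,660 kg, m_f = 97,660 − 68,500 = 29,160 kg; Δv = 445×9.81×ln(3.349) = 4365.4×1.2087 ≈ 5276 m/s.
Stage 3: m₀ = 21,520 kg, m_f = 21,520 − 15,200 = 6,320 kg; Δv = 286×9.81×ln(3.405) = 2805.7×1.2253 ≈ 3438 m/s.
Total Δv = 3880 + 5276 + 3438 = 12594 m/s.

Δv ≈ 12600 m/s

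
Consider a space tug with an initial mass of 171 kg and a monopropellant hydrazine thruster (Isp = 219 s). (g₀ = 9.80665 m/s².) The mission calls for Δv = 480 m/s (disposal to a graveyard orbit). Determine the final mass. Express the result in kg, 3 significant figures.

v_e = Isp · g₀ = 219 × 9.80665 = 2147.7 m/s.
From the ideal rocket equation, m₀/m_f = exp(Δv / v_e) = exp(480 / 2147.7) = exp(0.2235) = 1.2504.
m_f = m₀ / 1.2504 = 171 / 1.2504 = 136.756 kg.

final mass ≈ 137 kg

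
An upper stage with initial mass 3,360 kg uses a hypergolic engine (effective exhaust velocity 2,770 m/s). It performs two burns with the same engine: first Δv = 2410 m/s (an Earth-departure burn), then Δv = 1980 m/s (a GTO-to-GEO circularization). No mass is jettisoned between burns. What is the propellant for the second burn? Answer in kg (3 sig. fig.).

propellant for the second burn ≈ 719 kg

After the first burn: m = 3360 × exp(−2410/2770.0) = 3360 × 0.41894 = 1,407.64 kg.
After the second burn: m = 1,407.64 × exp(−1980/2770.0) = 1,407.64 × 0.48929 = 688.744 kg.
Second-burn propellant = 1,407.64 − 688.744 = 718.896 kg.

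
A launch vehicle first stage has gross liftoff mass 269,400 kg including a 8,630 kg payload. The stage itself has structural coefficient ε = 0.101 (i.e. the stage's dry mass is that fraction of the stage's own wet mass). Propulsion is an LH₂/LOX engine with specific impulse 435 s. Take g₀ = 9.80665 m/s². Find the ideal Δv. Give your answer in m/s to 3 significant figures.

Δv ≈ 8710 m/s

Stage wet mass = m₀ − payload = 269,400 − 8,630 = 260,770 kg.
Stage dry mass = ε × stage wet mass = 0.101 × 260,770 = 26,337.8 kg.
Burnout mass m_f = stage dry + payload = 26,337.8 + 8,630 = 34,967.8 kg.
v_e = Isp · g₀ = 435 × 9.80665 = 4265.9 m/s.
Δv = v_e · ln(269,400/34,967.8) = 4265.9 × ln(7.704) = 4265.9 × 2.0418 ≈ 8710 m/s.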